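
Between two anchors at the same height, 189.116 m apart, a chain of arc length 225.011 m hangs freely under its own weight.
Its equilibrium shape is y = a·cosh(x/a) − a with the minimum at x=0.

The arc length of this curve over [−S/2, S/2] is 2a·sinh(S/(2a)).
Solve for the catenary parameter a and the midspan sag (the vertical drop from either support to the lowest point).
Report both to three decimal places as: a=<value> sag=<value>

seed: a₀ = √(S³/(24(L−S))) = √(189.116³/(24·35.895)) = 88.607363
iter 1: u=1.067157  f(a)=+2.100e+00  f'(a)=-9.063e-01  a ← 88.607363 − (+2.100e+00/-9.063e-01) = 90.924699
iter 2: u=1.039959  f(a)=+8.521e-02  f'(a)=-8.341e-01  a ← 90.924699 − (+8.521e-02/-8.341e-01) = 91.026856
iter 3: u=1.038792  f(a)=+1.534e-04  f'(a)=-8.311e-01  a ← 91.026856 − (+1.534e-04/-8.311e-01) = 91.027041
iter 4: u=1.038790  f(a)=+4.992e-10  f'(a)=-8.311e-01  a ← 91.027041 − (+4.992e-10/-8.311e-01) = 91.027041
iter 5: u=1.038790  f(a)=+2.842e-14  f'(a)=-8.311e-01  a ← 91.027041 − (+2.842e-14/-8.311e-01) = 91.027041
converged: |Δa| < 1e-12 after 5 iterations
sag = a·(cosh(S/(2a)) − 1) = 91.027041·(cosh(1.038790) − 1) = 53.691340
T_max/T_min = cosh(S/(2a)) = 1.589839

a=91.027 sag=53.691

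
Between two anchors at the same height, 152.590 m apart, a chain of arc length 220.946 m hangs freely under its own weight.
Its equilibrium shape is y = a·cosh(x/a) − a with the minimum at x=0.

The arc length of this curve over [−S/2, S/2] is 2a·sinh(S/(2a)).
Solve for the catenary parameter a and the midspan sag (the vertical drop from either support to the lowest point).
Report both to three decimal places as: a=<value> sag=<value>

seed: a₀ = √(S³/(24(L−S))) = √(152.590³/(24·68.356)) = 46.536655
iter 1: u=1.639460  f(a)=+9.797e+00  f'(a)=-3.807e+00  a ← 46.536655 − (+9.797e+00/-3.807e+00) = 49.110017
iter 2: u=1.553553  f(a)=+8.713e-01  f'(a)=-3.157e+00  a ← 49.110017 − (+8.713e-01/-3.157e+00) = 49.385983
iter 3: u=1.544872  f(a)=+8.379e-03  f'(a)=-3.097e+00  a ← 49.385983 − (+8.379e-03/-3.097e+00) = 49.388689
iter 4: u=1.544787  f(a)=+7.913e-07  f'(a)=-3.096e+00  a ← 49.388689 − (+7.913e-07/-3.096e+00) = 49.388689
iter 5: u=1.544787  f(a)=+0.000e+00  f'(a)=-3.096e+00  a ← 49.388689 − (+0.000e+00/-3.096e+00) = 49.388689
converged: |Δa| < 1e-12 after 5 iterations
sag = a·(cosh(S/(2a)) − 1) = 49.388689·(cosh(1.544787) − 1) = 71.621750
T_max/T_min = cosh(S/(2a)) = 2.450165

a=49.389 sag=71.622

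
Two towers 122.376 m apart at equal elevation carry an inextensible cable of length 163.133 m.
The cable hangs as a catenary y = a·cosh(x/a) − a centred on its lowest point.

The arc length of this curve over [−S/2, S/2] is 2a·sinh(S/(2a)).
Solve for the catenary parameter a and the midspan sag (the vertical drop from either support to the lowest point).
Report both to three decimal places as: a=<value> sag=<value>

a=45.300 sag=48.001

seed: a₀ = √(S³/(24(L−S))) = √(122.376³/(24·40.757)) = 43.285023
iter 1: u=1.413607  f(a)=+4.271e+00  f'(a)=-2.287e+00  a ← 43.285023 − (+4.271e+00/-2.287e+00) = 45.152412
iter 2: u=1.355144  f(a)=+2.920e-01  f'(a)=-1.984e+00  a ← 45.152412 − (+2.920e-01/-1.984e+00) = 45.299542
iter 3: u=1.350742  f(a)=+1.585e-03  f'(a)=-1.963e+00  a ← 45.299542 − (+1.585e-03/-1.963e+00) = 45.300349
iter 4: u=1.350718  f(a)=+4.731e-08  f'(a)=-1.963e+00  a ← 45.300349 − (+4.731e-08/-1.963e+00) = 45.300349
iter 5: u=1.350718  f(a)=+2.842e-14  f'(a)=-1.963e+00  a ← 45.300349 − (+2.842e-14/-1.963e+00) = 45.300349
converged: |Δa| < 1e-12 after 5 iterations
sag = a·(cosh(S/(2a)) − 1) = 45.300349·(cosh(1.350718) − 1) = 48.001395
T_max/T_min = cosh(S/(2a)) = 2.059625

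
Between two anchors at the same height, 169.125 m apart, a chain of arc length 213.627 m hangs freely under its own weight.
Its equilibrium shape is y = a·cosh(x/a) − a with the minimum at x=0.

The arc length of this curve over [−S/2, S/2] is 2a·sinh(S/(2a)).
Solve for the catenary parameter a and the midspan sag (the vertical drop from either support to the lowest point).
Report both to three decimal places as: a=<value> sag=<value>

a=69.810 sag=57.793

seed: a₀ = √(S³/(24(L−S))) = √(169.125³/(24·44.502)) = 67.300196
iter 1: u=1.256497  f(a)=+3.648e+00  f'(a)=-1.543e+00  a ← 67.300196 − (+3.648e+00/-1.543e+00) = 69.663759
iter 2: u=1.213866  f(a)=+2.010e-01  f'(a)=-1.378e+00  a ← 69.663759 − (+2.010e-01/-1.378e+00) = 69.809653
iter 3: u=1.211330  f(a)=+6.888e-04  f'(a)=-1.368e+00  a ← 69.809653 − (+6.888e-04/-1.368e+00) = 69.810156
iter 4: u=1.211321  f(a)=+8.151e-09  f'(a)=-1.368e+00  a ← 69.810156 − (+8.151e-09/-1.368e+00) = 69.810156
iter 5: u=1.211321  f(a)=+0.000e+00  f'(a)=-1.368e+00  a ← 69.810156 − (+0.000e+00/-1.368e+00) = 69.810156
converged: |Δa| < 1e-12 after 5 iterations
sag = a·(cosh(S/(2a)) − 1) = 69.810156·(cosh(1.211321) − 1) = 57.793064
T_max/T_min = cosh(S/(2a)) = 1.827860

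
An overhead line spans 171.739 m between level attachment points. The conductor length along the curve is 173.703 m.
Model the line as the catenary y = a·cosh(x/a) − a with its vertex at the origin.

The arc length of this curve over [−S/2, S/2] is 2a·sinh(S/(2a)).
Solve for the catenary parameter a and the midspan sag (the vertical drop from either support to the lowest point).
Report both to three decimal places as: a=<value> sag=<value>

a=328.374 sag=11.292

seed: a₀ = √(S³/(24(L−S))) = √(171.739³/(24·1.964)) = 327.813649
iter 1: u=0.261946  f(a)=+6.749e-03  f'(a)=-1.206e-02  a ← 327.813649 − (+6.749e-03/-1.206e-02) = 328.373050
iter 2: u=0.261500  f(a)=+1.731e-05  f'(a)=-1.200e-02  a ← 328.373050 − (+1.731e-05/-1.200e-02) = 328.374493
iter 3: u=0.261499  f(a)=+1.146e-10  f'(a)=-1.200e-02  a ← 328.374493 − (+1.146e-10/-1.200e-02) = 328.374493
iter 4: u=0.261499  f(a)=-2.842e-14  f'(a)=-1.200e-02  a ← 328.374493 − (-2.842e-14/-1.200e-02) = 328.374493
converged: |Δa| < 1e-12 after 4 iterations
sag = a·(cosh(S/(2a)) − 1) = 328.374493·(cosh(0.261499) − 1) = 11.291506
T_max/T_min = cosh(S/(2a)) = 1.034386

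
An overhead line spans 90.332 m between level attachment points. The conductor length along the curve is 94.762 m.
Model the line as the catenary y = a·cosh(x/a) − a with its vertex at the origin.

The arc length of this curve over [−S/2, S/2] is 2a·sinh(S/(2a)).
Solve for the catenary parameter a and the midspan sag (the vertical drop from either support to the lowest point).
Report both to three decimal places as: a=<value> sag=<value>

a=83.869 sag=12.458

seed: a₀ = √(S³/(24(L−S))) = √(90.332³/(24·4.430)) = 83.263556
iter 1: u=0.542446  f(a)=+6.563e-02  f'(a)=-1.096e-01  a ← 83.263556 − (+6.563e-02/-1.096e-01) = 83.862556
iter 2: u=0.538572  f(a)=+7.150e-04  f'(a)=-1.072e-01  a ← 83.862556 − (+7.150e-04/-1.072e-01) = 83.869226
iter 3: u=0.538529  f(a)=+8.693e-08  f'(a)=-1.072e-01  a ← 83.869226 − (+8.693e-08/-1.072e-01) = 83.869227
iter 4: u=0.538529  f(a)=-2.842e-14  f'(a)=-1.072e-01  a ← 83.869227 − (-2.842e-14/-1.072e-01) = 83.869227
converged: |Δa| < 1e-12 after 4 iterations
sag = a·(cosh(S/(2a)) − 1) = 83.869227·(cosh(0.538529) − 1) = 12.458372
T_max/T_min = cosh(S/(2a)) = 1.148545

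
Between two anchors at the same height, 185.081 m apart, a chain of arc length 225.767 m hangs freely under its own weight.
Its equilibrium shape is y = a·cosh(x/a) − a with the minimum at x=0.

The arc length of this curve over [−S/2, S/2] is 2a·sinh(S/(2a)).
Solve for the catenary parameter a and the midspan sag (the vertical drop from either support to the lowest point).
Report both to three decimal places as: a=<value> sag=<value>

a=83.110 sag=57.068

seed: a₀ = √(S³/(24(L−S))) = √(185.081³/(24·40.686)) = 80.577658
iter 1: u=1.148464  f(a)=+2.769e+00  f'(a)=-1.149e+00  a ← 80.577658 − (+2.769e+00/-1.149e+00) = 82.986564
iter 2: u=1.115126  f(a)=+1.290e-01  f'(a)=-1.045e+00  a ← 82.986564 − (+1.290e-01/-1.045e+00) = 83.110077
iter 3: u=1.113469  f(a)=+3.104e-04  f'(a)=-1.040e+00  a ← 83.110077 − (+3.104e-04/-1.040e+00) = 83.110375
iter 4: u=1.113465  f(a)=+1.807e-09  f'(a)=-1.040e+00  a ← 83.110375 − (+1.807e-09/-1.040e+00) = 83.110375
iter 5: u=1.113465  f(a)=-2.842e-14  f'(a)=-1.040e+00  a ← 83.110375 − (-2.842e-14/-1.040e+00) = 83.110375
converged: |Δa| < 1e-12 after 5 iterations
sag = a·(cosh(S/(2a)) − 1) = 83.110375·(cosh(1.113465) − 1) = 57.068150
T_max/T_min = cosh(S/(2a)) = 1.686655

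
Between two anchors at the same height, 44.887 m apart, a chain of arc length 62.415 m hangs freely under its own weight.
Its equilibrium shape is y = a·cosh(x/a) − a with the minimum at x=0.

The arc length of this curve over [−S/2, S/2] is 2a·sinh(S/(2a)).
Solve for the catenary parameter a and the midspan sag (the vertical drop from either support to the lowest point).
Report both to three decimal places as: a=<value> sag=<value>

a=15.454 sag=19.370

seed: a₀ = √(S³/(24(L−S))) = √(44.887³/(24·17.528)) = 14.662535
iter 1: u=1.530670  f(a)=+2.172e+00  f'(a)=-3.000e+00  a ← 14.662535 − (+2.172e+00/-3.000e+00) = 15.386445
iter 2: u=1.458654  f(a)=+1.712e-01  f'(a)=-2.544e+00  a ← 15.386445 − (+1.712e-01/-2.544e+00) = 15.453736
iter 3: u=1.452303  f(a)=+1.265e-03  f'(a)=-2.507e+00  a ← 15.453736 − (+1.265e-03/-2.507e+00) = 15.454240
iter 4: u=1.452255  f(a)=+7.019e-08  f'(a)=-2.506e+00  a ← 15.454240 − (+7.019e-08/-2.506e+00) = 15.454240
iter 5: u=1.452255  f(a)=+0.000e+00  f'(a)=-2.506e+00  a ← 15.454240 − (+0.000e+00/-2.506e+00) = 15.454240
converged: |Δa| < 1e-12 after 5 iterations
sag = a·(cosh(S/(2a)) − 1) = 15.454240·(cosh(1.452255) − 1) = 19.370199
T_max/T_min = cosh(S/(2a)) = 2.253391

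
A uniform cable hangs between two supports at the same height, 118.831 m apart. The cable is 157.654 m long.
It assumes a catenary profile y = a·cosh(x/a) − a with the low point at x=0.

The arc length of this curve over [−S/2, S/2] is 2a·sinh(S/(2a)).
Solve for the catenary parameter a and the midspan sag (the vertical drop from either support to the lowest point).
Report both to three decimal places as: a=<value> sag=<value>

seed: a₀ = √(S³/(24(L−S))) = √(118.831³/(24·38.823)) = 42.436979
iter 1: u=1.400088  f(a)=+3.988e+00  f'(a)=-2.214e+00  a ← 42.436979 − (+3.988e+00/-2.214e+00) = 44.237775
iter 2: u=1.343094  f(a)=+2.679e-01  f'(a)=-1.926e+00  a ← 44.237775 − (+2.679e-01/-1.926e+00) = 44.376857
iter 3: u=1.338885  f(a)=+1.401e-03  f'(a)=-1.906e+00  a ← 44.376857 − (+1.401e-03/-1.906e+00) = 44.377592
iter 4: u=1.338863  f(a)=+3.879e-08  f'(a)=-1.906e+00  a ← 44.377592 − (+3.879e-08/-1.906e+00) = 44.377592
iter 5: u=1.338863  f(a)=-2.842e-14  f'(a)=-1.906e+00  a ← 44.377592 − (-2.842e-14/-1.906e+00) = 44.377592
converged: |Δa| < 1e-12 after 5 iterations
sag = a·(cosh(S/(2a)) − 1) = 44.377592·(cosh(1.338863) − 1) = 46.082712
T_max/T_min = cosh(S/(2a)) = 2.038423

a=44.378 sag=46.083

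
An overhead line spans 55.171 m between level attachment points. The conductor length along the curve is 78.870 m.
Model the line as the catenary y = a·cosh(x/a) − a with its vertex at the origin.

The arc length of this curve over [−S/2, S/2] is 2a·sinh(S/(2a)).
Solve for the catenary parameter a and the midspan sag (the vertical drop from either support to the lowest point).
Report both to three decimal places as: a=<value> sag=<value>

seed: a₀ = √(S³/(24(L−S))) = √(55.171³/(24·23.699)) = 17.182868
iter 1: u=1.605407  f(a)=+3.248e+00  f'(a)=-3.538e+00  a ← 17.182868 − (+3.248e+00/-3.538e+00) = 18.100970
iter 2: u=1.523979  f(a)=+2.785e-01  f'(a)=-2.955e+00  a ← 18.100970 − (+2.785e-01/-2.955e+00) = 18.195216
iter 3: u=1.516085  f(a)=+2.472e-03  f'(a)=-2.903e+00  a ← 18.195216 − (+2.472e-03/-2.903e+00) = 18.196067
iter 4: u=1.516014  f(a)=+1.985e-07  f'(a)=-2.902e+00  a ← 18.196067 − (+1.985e-07/-2.902e+00) = 18.196067
iter 5: u=1.516014  f(a)=-1.421e-14  f'(a)=-2.902e+00  a ← 18.196067 − (-1.421e-14/-2.902e+00) = 18.196067
converged: |Δa| < 1e-12 after 5 iterations
sag = a·(cosh(S/(2a)) − 1) = 18.196067·(cosh(1.516014) − 1) = 25.234522
T_max/T_min = cosh(S/(2a)) = 2.386812

a=18.196 sag=25.235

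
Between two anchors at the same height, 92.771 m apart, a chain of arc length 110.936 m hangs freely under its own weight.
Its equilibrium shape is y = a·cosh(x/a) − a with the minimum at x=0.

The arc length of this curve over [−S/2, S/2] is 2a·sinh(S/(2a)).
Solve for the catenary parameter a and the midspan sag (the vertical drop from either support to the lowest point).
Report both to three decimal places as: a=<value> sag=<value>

a=43.999 sag=26.801

seed: a₀ = √(S³/(24(L−S))) = √(92.771³/(24·18.165)) = 42.795198
iter 1: u=1.083895  f(a)=+1.097e+00  f'(a)=-9.529e-01  a ← 42.795198 − (+1.097e+00/-9.529e-01) = 43.946770
iter 2: u=1.055493  f(a)=+4.585e-02  f'(a)=-8.748e-01  a ← 43.946770 − (+4.585e-02/-8.748e-01) = 43.999186
iter 3: u=1.054235  f(a)=+8.779e-05  f'(a)=-8.715e-01  a ← 43.999186 − (+8.779e-05/-8.715e-01) = 43.999287
iter 4: u=1.054233  f(a)=+3.232e-10  f'(a)=-8.715e-01  a ← 43.999287 − (+3.232e-10/-8.715e-01) = 43.999287
iter 5: u=1.054233  f(a)=-1.421e-14  f'(a)=-8.715e-01  a ← 43.999287 − (-1.421e-14/-8.715e-01) = 43.999287
converged: |Δa| < 1e-12 after 5 iterations
sag = a·(cosh(S/(2a)) − 1) = 43.999287·(cosh(1.054233) − 1) = 26.800687
T_max/T_min = cosh(S/(2a)) = 1.609116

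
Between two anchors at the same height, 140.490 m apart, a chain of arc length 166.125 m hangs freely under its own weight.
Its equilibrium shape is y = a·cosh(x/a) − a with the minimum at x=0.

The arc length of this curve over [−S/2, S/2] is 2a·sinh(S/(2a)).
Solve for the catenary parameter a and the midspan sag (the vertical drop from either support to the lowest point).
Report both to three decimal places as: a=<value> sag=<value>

a=68.900 sag=39.019

seed: a₀ = √(S³/(24(L−S))) = √(140.490³/(24·25.635)) = 67.134512
iter 1: u=1.046332  f(a)=+1.440e+00  f'(a)=-8.506e-01  a ← 67.134512 − (+1.440e+00/-8.506e-01) = 68.827850
iter 2: u=1.020590  f(a)=+5.630e-02  f'(a)=-7.853e-01  a ← 68.827850 − (+5.630e-02/-7.853e-01) = 68.899538
iter 3: u=1.019528  f(a)=+9.375e-05  f'(a)=-7.827e-01  a ← 68.899538 − (+9.375e-05/-7.827e-01) = 68.899657
iter 4: u=1.019526  f(a)=+2.609e-10  f'(a)=-7.827e-01  a ← 68.899657 − (+2.609e-10/-7.827e-01) = 68.899657
iter 5: u=1.019526  f(a)=+2.842e-14  f'(a)=-7.827e-01  a ← 68.899657 − (+2.842e-14/-7.827e-01) = 68.899657
converged: |Δa| < 1e-12 after 5 iterations
sag = a·(cosh(S/(2a)) − 1) = 68.899657·(cosh(1.019526) − 1) = 39.019487
T_max/T_min = cosh(S/(2a)) = 1.566323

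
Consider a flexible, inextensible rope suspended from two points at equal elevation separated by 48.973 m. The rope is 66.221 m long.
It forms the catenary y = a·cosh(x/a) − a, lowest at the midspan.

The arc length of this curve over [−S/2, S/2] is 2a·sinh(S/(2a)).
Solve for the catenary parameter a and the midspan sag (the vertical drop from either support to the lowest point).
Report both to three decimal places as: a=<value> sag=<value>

a=17.671 sag=19.860

seed: a₀ = √(S³/(24(L−S))) = √(48.973³/(24·17.248)) = 16.844576
iter 1: u=1.453673  f(a)=+1.917e+00  f'(a)=-2.515e+00  a ← 16.844576 − (+1.917e+00/-2.515e+00) = 17.606847
iter 2: u=1.390737  f(a)=+1.378e-01  f'(a)=-2.165e+00  a ← 17.606847 − (+1.378e-01/-2.165e+00) = 17.670495
iter 3: u=1.385728  f(a)=+8.340e-04  f'(a)=-2.139e+00  a ← 17.670495 − (+8.340e-04/-2.139e+00) = 17.670885
iter 4: u=1.385697  f(a)=+3.096e-08  f'(a)=-2.139e+00  a ← 17.670885 − (+3.096e-08/-2.139e+00) = 17.670885
iter 5: u=1.385697  f(a)=+0.000e+00  f'(a)=-2.139e+00  a ← 17.670885 − (+0.000e+00/-2.139e+00) = 17.670885
converged: |Δa| < 1e-12 after 5 iterations
sag = a·(cosh(S/(2a)) − 1) = 17.670885·(cosh(1.385697) − 1) = 19.859974
T_max/T_min = cosh(S/(2a)) = 2.123881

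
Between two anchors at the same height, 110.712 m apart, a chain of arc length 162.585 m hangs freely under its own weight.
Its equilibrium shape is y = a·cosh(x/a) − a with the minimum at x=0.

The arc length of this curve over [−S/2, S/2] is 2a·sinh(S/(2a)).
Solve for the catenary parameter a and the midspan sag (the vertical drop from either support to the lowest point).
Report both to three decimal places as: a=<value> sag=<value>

a=35.124 sag=53.432

seed: a₀ = √(S³/(24(L−S))) = √(110.712³/(24·51.873)) = 33.015337
iter 1: u=1.676675  f(a)=+7.799e+00  f'(a)=-4.119e+00  a ← 33.015337 − (+7.799e+00/-4.119e+00) = 34.908653
iter 2: u=1.585739  f(a)=+7.212e-01  f'(a)=-3.390e+00  a ← 34.908653 − (+7.212e-01/-3.390e+00) = 35.121412
iter 3: u=1.576133  f(a)=+7.554e-03  f'(a)=-3.319e+00  a ← 35.121412 − (+7.554e-03/-3.319e+00) = 35.123688
iter 4: u=1.576030  f(a)=+8.481e-07  f'(a)=-3.318e+00  a ← 35.123688 − (+8.481e-07/-3.318e+00) = 35.123689
iter 5: u=1.576030  f(a)=+0.000e+00  f'(a)=-3.318e+00  a ← 35.123689 − (+0.000e+00/-3.318e+00) = 35.123689
converged: |Δa| < 1e-12 after 5 iterations
sag = a·(cosh(S/(2a)) − 1) = 35.123689·(cosh(1.576030) − 1) = 53.432192
T_max/T_min = cosh(S/(2a)) = 2.521258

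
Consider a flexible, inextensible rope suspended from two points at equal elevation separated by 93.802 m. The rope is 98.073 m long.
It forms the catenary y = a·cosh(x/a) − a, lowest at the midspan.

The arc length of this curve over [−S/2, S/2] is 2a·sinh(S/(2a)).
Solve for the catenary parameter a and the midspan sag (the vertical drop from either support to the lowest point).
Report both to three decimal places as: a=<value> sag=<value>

seed: a₀ = √(S³/(24(L−S))) = √(93.802³/(24·4.271)) = 89.732081
iter 1: u=0.522678  f(a)=+5.872e-02  f'(a)=-9.782e-02  a ← 89.732081 − (+5.872e-02/-9.782e-02) = 90.332376
iter 2: u=0.519205  f(a)=+5.945e-04  f'(a)=-9.585e-02  a ← 90.332376 − (+5.945e-04/-9.585e-02) = 90.338578
iter 3: u=0.519169  f(a)=+6.231e-08  f'(a)=-9.583e-02  a ← 90.338578 − (+6.231e-08/-9.583e-02) = 90.338578
iter 4: u=0.519169  f(a)=-1.421e-14  f'(a)=-9.583e-02  a ← 90.338578 − (-1.421e-14/-9.583e-02) = 90.338578
converged: |Δa| < 1e-12 after 4 iterations
sag = a·(cosh(S/(2a)) − 1) = 90.338578·(cosh(0.519169) − 1) = 12.450706
T_max/T_min = cosh(S/(2a)) = 1.137823

a=90.339 sag=12.451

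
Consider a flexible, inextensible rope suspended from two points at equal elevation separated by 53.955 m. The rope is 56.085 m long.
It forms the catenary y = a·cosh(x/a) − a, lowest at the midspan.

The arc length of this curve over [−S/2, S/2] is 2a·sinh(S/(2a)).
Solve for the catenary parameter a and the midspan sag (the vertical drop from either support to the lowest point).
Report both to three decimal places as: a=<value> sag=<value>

seed: a₀ = √(S³/(24(L−S))) = √(53.955³/(24·2.130)) = 55.430925
iter 1: u=0.486687  f(a)=+2.537e-02  f'(a)=-7.869e-02  a ← 55.430925 − (+2.537e-02/-7.869e-02) = 55.753320
iter 2: u=0.483873  f(a)=+2.230e-04  f'(a)=-7.731e-02  a ← 55.753320 − (+2.230e-04/-7.731e-02) = 55.756205
iter 3: u=0.483847  f(a)=+1.758e-08  f'(a)=-7.730e-02  a ← 55.756205 − (+1.758e-08/-7.730e-02) = 55.756206
iter 4: u=0.483847  f(a)=+7.105e-15  f'(a)=-7.730e-02  a ← 55.756206 − (+7.105e-15/-7.730e-02) = 55.756206
converged: |Δa| < 1e-12 after 4 iterations
sag = a·(cosh(S/(2a)) − 1) = 55.756206·(cosh(0.483847) − 1) = 6.654821
T_max/T_min = cosh(S/(2a)) = 1.119356

a=55.756 sag=6.655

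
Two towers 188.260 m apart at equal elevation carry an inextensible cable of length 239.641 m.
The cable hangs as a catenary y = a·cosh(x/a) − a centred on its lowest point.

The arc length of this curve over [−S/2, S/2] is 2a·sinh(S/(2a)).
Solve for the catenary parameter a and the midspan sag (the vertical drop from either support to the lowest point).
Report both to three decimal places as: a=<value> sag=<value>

seed: a₀ = √(S³/(24(L−S))) = √(188.260³/(24·51.381)) = 73.558046
iter 1: u=1.279670  f(a)=+4.375e+00  f'(a)=-1.640e+00  a ← 73.558046 − (+4.375e+00/-1.640e+00) = 76.226271
iter 2: u=1.234876  f(a)=+2.493e-01  f'(a)=-1.458e+00  a ← 76.226271 − (+2.493e-01/-1.458e+00) = 76.397314
iter 3: u=1.232111  f(a)=+9.179e-04  f'(a)=-1.447e+00  a ← 76.397314 − (+9.179e-04/-1.447e+00) = 76.397948
iter 4: u=1.232101  f(a)=+1.254e-08  f'(a)=-1.447e+00  a ← 76.397948 − (+1.254e-08/-1.447e+00) = 76.397948
iter 5: u=1.232101  f(a)=-2.842e-14  f'(a)=-1.447e+00  a ← 76.397948 − (-2.842e-14/-1.447e+00) = 76.397948
converged: |Δa| < 1e-12 after 5 iterations
sag = a·(cosh(S/(2a)) − 1) = 76.397948·(cosh(1.232101) − 1) = 65.706234
T_max/T_min = cosh(S/(2a)) = 1.860052

a=76.398 sag=65.706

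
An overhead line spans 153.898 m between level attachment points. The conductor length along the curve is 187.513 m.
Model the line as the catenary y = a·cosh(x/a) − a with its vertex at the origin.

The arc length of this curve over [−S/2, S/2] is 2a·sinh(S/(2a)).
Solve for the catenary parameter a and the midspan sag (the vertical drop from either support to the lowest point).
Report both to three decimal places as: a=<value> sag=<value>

seed: a₀ = √(S³/(24(L−S))) = √(153.898³/(24·33.615)) = 67.216715
iter 1: u=1.144790  f(a)=+2.273e+00  f'(a)=-1.138e+00  a ← 67.216715 − (+2.273e+00/-1.138e+00) = 69.214575
iter 2: u=1.111746  f(a)=+1.053e-01  f'(a)=-1.034e+00  a ← 69.214575 − (+1.053e-01/-1.034e+00) = 69.316337
iter 3: u=1.110113  f(a)=+2.501e-04  f'(a)=-1.029e+00  a ← 69.316337 − (+2.501e-04/-1.029e+00) = 69.316580
iter 4: u=1.110110  f(a)=+1.419e-09  f'(a)=-1.029e+00  a ← 69.316580 − (+1.419e-09/-1.029e+00) = 69.316580
iter 5: u=1.110110  f(a)=-2.842e-14  f'(a)=-1.029e+00  a ← 69.316580 − (-2.842e-14/-1.029e+00) = 69.316580
converged: |Δa| < 1e-12 after 5 iterations
sag = a·(cosh(S/(2a)) − 1) = 69.316580·(cosh(1.110110) − 1) = 47.281317
T_max/T_min = cosh(S/(2a)) = 1.682107

a=69.317 sag=47.281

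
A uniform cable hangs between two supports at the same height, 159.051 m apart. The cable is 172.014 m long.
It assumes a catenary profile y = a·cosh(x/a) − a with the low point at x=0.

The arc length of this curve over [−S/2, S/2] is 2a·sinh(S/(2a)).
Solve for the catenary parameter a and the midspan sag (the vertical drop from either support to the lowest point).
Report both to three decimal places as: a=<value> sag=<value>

a=115.087 sag=28.587

seed: a₀ = √(S³/(24(L−S))) = √(159.051³/(24·12.963)) = 113.722455
iter 1: u=0.699295  f(a)=+3.207e-01  f'(a)=-2.393e-01  a ← 113.722455 − (+3.207e-01/-2.393e-01) = 115.062368
iter 2: u=0.691151  f(a)=+5.755e-03  f'(a)=-2.308e-01  a ← 115.062368 − (+5.755e-03/-2.308e-01) = 115.087305
iter 3: u=0.691001  f(a)=+1.929e-06  f'(a)=-2.306e-01  a ← 115.087305 − (+1.929e-06/-2.306e-01) = 115.087314
iter 4: u=0.691001  f(a)=+1.990e-13  f'(a)=-2.306e-01  a ← 115.087314 − (+1.990e-13/-2.306e-01) = 115.087314
converged: |Δa| < 1e-12 after 4 iterations
sag = a·(cosh(S/(2a)) − 1) = 115.087314·(cosh(0.691001) − 1) = 28.586949
T_max/T_min = cosh(S/(2a)) = 1.248394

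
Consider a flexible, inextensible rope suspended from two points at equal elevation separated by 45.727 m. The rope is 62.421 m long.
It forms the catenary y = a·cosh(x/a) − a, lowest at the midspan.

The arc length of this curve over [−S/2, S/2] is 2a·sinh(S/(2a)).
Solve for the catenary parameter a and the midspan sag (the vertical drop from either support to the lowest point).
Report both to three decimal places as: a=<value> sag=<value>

seed: a₀ = √(S³/(24(L−S))) = √(45.727³/(24·16.694)) = 15.448035
iter 1: u=1.480026  f(a)=+1.927e+00  f'(a)=-2.673e+00  a ← 15.448035 − (+1.927e+00/-2.673e+00) = 16.168753
iter 2: u=1.414055  f(a)=+1.430e-01  f'(a)=-2.290e+00  a ← 16.168753 − (+1.430e-01/-2.290e+00) = 16.231221
iter 3: u=1.408612  f(a)=+9.282e-04  f'(a)=-2.260e+00  a ← 16.231221 − (+9.282e-04/-2.260e+00) = 16.231632
iter 4: u=1.408577  f(a)=+3.964e-08  f'(a)=-2.260e+00  a ← 16.231632 − (+3.964e-08/-2.260e+00) = 16.231632
iter 5: u=1.408577  f(a)=-7.105e-15  f'(a)=-2.260e+00  a ← 16.231632 − (-7.105e-15/-2.260e+00) = 16.231632
converged: |Δa| < 1e-12 after 5 iterations
sag = a·(cosh(S/(2a)) − 1) = 16.231632·(cosh(1.408577) − 1) = 18.947356
T_max/T_min = cosh(S/(2a)) = 2.167311

a=16.232 sag=18.947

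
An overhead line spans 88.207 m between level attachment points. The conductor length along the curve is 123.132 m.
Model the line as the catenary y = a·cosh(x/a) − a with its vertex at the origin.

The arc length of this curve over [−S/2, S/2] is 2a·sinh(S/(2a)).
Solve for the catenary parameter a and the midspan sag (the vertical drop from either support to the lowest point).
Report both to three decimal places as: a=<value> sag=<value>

a=30.179 sag=38.386

seed: a₀ = √(S³/(24(L−S))) = √(88.207³/(24·34.925)) = 28.614143
iter 1: u=1.541318  f(a)=+4.391e+00  f'(a)=-3.072e+00  a ← 28.614143 − (+4.391e+00/-3.072e+00) = 30.043317
iter 2: u=1.467997  f(a)=+3.504e-01  f'(a)=-2.600e+00  a ← 30.043317 − (+3.504e-01/-2.600e+00) = 30.178096
iter 3: u=1.461441  f(a)=+2.659e-03  f'(a)=-2.561e+00  a ← 30.178096 − (+2.659e-03/-2.561e+00) = 30.179134
iter 4: u=1.461390  f(a)=+1.557e-07  f'(a)=-2.560e+00  a ← 30.179134 − (+1.557e-07/-2.560e+00) = 30.179135
iter 5: u=1.461390  f(a)=+1.421e-14  f'(a)=-2.560e+00  a ← 30.179135 − (+1.421e-14/-2.560e+00) = 30.179135
converged: |Δa| < 1e-12 after 5 iterations
sag = a·(cosh(S/(2a)) − 1) = 30.179135·(cosh(1.461390) − 1) = 38.385817
T_max/T_min = cosh(S/(2a)) = 2.271932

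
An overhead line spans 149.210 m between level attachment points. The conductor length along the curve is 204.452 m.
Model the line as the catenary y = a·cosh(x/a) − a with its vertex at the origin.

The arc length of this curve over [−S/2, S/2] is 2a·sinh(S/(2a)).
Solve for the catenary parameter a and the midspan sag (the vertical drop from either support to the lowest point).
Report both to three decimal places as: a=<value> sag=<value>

seed: a₀ = √(S³/(24(L−S))) = √(149.210³/(24·55.242)) = 50.056050
iter 1: u=1.490429  f(a)=+6.470e+00  f'(a)=-2.738e+00  a ← 50.056050 − (+6.470e+00/-2.738e+00) = 52.419194
iter 2: u=1.423238  f(a)=+4.864e-01  f'(a)=-2.341e+00  a ← 52.419194 − (+4.864e-01/-2.341e+00) = 52.627021
iter 3: u=1.417618  f(a)=+3.243e-03  f'(a)=-2.309e+00  a ← 52.627021 − (+3.243e-03/-2.309e+00) = 52.628425
iter 4: u=1.417580  f(a)=+1.463e-07  f'(a)=-2.309e+00  a ← 52.628425 − (+1.463e-07/-2.309e+00) = 52.628425
iter 5: u=1.417580  f(a)=+2.842e-14  f'(a)=-2.309e+00  a ← 52.628425 − (+2.842e-14/-2.309e+00) = 52.628425
converged: |Δa| < 1e-12 after 5 iterations
sag = a·(cosh(S/(2a)) − 1) = 52.628425·(cosh(1.417580) − 1) = 62.349426
T_max/T_min = cosh(S/(2a)) = 2.184710

a=52.628 sag=62.349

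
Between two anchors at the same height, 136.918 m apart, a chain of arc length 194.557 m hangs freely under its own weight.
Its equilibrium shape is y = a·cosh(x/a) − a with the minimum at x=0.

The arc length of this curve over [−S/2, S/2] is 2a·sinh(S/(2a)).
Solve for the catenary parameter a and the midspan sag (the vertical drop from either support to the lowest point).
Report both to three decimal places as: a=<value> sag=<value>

a=45.568 sag=61.854

seed: a₀ = √(S³/(24(L−S))) = √(136.918³/(24·57.639)) = 43.075168
iter 1: u=1.589292  f(a)=+7.733e+00  f'(a)=-3.416e+00  a ← 43.075168 − (+7.733e+00/-3.416e+00) = 45.338827
iter 2: u=1.509942  f(a)=+6.514e-01  f'(a)=-2.863e+00  a ← 45.338827 − (+6.514e-01/-2.863e+00) = 45.566366
iter 3: u=1.502402  f(a)=+5.561e-03  f'(a)=-2.814e+00  a ← 45.566366 − (+5.561e-03/-2.814e+00) = 45.568342
iter 4: u=1.502337  f(a)=+4.130e-07  f'(a)=-2.814e+00  a ← 45.568342 − (+4.130e-07/-2.814e+00) = 45.568342
iter 5: u=1.502337  f(a)=-5.684e-14  f'(a)=-2.814e+00  a ← 45.568342 − (-5.684e-14/-2.814e+00) = 45.568342
converged: |Δa| < 1e-12 after 5 iterations
sag = a·(cosh(S/(2a)) − 1) = 45.568342·(cosh(1.502337) − 1) = 61.854097
T_max/T_min = cosh(S/(2a)) = 2.357392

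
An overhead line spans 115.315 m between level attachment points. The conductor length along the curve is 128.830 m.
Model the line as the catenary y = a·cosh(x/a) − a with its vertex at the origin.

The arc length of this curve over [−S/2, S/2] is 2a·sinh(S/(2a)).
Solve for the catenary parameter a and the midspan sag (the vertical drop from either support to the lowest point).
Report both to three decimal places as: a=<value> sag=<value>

a=69.934 sag=25.145

seed: a₀ = √(S³/(24(L−S))) = √(115.315³/(24·13.515)) = 68.756705
iter 1: u=0.838573  f(a)=+4.832e-01  f'(a)=-4.215e-01  a ← 68.756705 − (+4.832e-01/-4.215e-01) = 69.903218
iter 2: u=0.824819  f(a)=+1.235e-02  f'(a)=-4.002e-01  a ← 69.903218 − (+1.235e-02/-4.002e-01) = 69.934084
iter 3: u=0.824455  f(a)=+8.540e-06  f'(a)=-3.996e-01  a ← 69.934084 − (+8.540e-06/-3.996e-01) = 69.934105
iter 4: u=0.824455  f(a)=+4.093e-12  f'(a)=-3.996e-01  a ← 69.934105 − (+4.093e-12/-3.996e-01) = 69.934105
converged: |Δa| < 1e-12 after 4 iterations
sag = a·(cosh(S/(2a)) − 1) = 69.934105·(cosh(0.824455) − 1) = 25.145184
T_max/T_min = cosh(S/(2a)) = 1.359555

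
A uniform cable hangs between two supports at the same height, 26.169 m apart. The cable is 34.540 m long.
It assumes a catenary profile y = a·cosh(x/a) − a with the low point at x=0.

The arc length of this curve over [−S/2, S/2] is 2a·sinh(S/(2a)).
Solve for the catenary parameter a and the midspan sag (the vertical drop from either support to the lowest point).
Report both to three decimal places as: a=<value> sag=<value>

seed: a₀ = √(S³/(24(L−S))) = √(26.169³/(24·8.371)) = 9.444662
iter 1: u=1.385386  f(a)=+8.410e-01  f'(a)=-2.137e+00  a ← 9.444662 − (+8.410e-01/-2.137e+00) = 9.838210
iter 2: u=1.329968  f(a)=+5.542e-02  f'(a)=-1.864e+00  a ← 9.838210 − (+5.542e-02/-1.864e+00) = 9.867947
iter 3: u=1.325960  f(a)=+2.783e-04  f'(a)=-1.845e+00  a ← 9.867947 − (+2.783e-04/-1.845e+00) = 9.868098
iter 4: u=1.325939  f(a)=+7.091e-09  f'(a)=-1.845e+00  a ← 9.868098 − (+7.091e-09/-1.845e+00) = 9.868098
iter 5: u=1.325939  f(a)=+7.105e-15  f'(a)=-1.845e+00  a ← 9.868098 − (+7.105e-15/-1.845e+00) = 9.868098
converged: |Δa| < 1e-12 after 5 iterations
sag = a·(cosh(S/(2a)) − 1) = 9.868098·(cosh(1.325939) − 1) = 10.022409
T_max/T_min = cosh(S/(2a)) = 2.015637

a=9.868 sag=10.022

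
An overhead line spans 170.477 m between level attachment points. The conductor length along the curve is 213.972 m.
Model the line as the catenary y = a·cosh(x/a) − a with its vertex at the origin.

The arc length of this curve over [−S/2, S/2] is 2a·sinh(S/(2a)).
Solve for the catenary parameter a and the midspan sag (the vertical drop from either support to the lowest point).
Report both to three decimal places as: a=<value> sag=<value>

a=71.388 sag=57.229

seed: a₀ = √(S³/(24(L−S))) = √(170.477³/(24·43.495)) = 68.892731
iter 1: u=1.237264  f(a)=+3.453e+00  f'(a)=-1.467e+00  a ← 68.892731 − (+3.453e+00/-1.467e+00) = 71.246824
iter 2: u=1.196383  f(a)=+1.849e-01  f'(a)=-1.314e+00  a ← 71.246824 − (+1.849e-01/-1.314e+00) = 71.387574
iter 3: u=1.194024  f(a)=+5.964e-04  f'(a)=-1.305e+00  a ← 71.387574 − (+5.964e-04/-1.305e+00) = 71.388031
iter 4: u=1.194017  f(a)=+6.250e-09  f'(a)=-1.305e+00  a ← 71.388031 − (+6.250e-09/-1.305e+00) = 71.388031
iter 5: u=1.194017  f(a)=-2.842e-14  f'(a)=-1.305e+00  a ← 71.388031 − (-2.842e-14/-1.305e+00) = 71.388031
converged: |Δa| < 1e-12 after 5 iterations
sag = a·(cosh(S/(2a)) − 1) = 71.388031·(cosh(1.194017) − 1) = 57.228668
T_max/T_min = cosh(S/(2a)) = 1.801656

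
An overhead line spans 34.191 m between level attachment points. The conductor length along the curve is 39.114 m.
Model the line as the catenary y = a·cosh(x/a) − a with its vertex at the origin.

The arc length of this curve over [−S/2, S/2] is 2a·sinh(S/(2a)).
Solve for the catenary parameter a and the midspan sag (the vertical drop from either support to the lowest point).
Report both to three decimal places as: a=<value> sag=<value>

seed: a₀ = √(S³/(24(L−S))) = √(34.191³/(24·4.923)) = 18.392771
iter 1: u=0.929468  f(a)=+2.171e-01  f'(a)=-5.830e-01  a ← 18.392771 − (+2.171e-01/-5.830e-01) = 18.765109
iter 2: u=0.911026  f(a)=+6.767e-03  f'(a)=-5.472e-01  a ← 18.765109 − (+6.767e-03/-5.472e-01) = 18.777476
iter 3: u=0.910426  f(a)=+7.045e-06  f'(a)=-5.460e-01  a ← 18.777476 − (+7.045e-06/-5.460e-01) = 18.777489
iter 4: u=0.910425  f(a)=+7.645e-12  f'(a)=-5.460e-01  a ← 18.777489 − (+7.645e-12/-5.460e-01) = 18.777489
converged: |Δa| < 1e-12 after 4 iterations
sag = a·(cosh(S/(2a)) − 1) = 18.777489·(cosh(0.910425) − 1) = 8.334692
T_max/T_min = cosh(S/(2a)) = 1.443866

a=18.777 sag=8.335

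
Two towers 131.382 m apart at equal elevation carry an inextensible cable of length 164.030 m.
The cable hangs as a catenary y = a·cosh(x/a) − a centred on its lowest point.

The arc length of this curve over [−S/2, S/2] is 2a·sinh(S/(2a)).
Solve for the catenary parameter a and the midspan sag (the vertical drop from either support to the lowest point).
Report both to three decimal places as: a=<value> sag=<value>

seed: a₀ = √(S³/(24(L−S))) = √(131.382³/(24·32.648)) = 53.798466
iter 1: u=1.221057  f(a)=+2.522e+00  f'(a)=-1.405e+00  a ← 53.798466 − (+2.522e+00/-1.405e+00) = 55.594080
iter 2: u=1.181619  f(a)=+1.318e-01  f'(a)=-1.261e+00  a ← 55.594080 − (+1.318e-01/-1.261e+00) = 55.698555
iter 3: u=1.179402  f(a)=+4.036e-04  f'(a)=-1.254e+00  a ← 55.698555 − (+4.036e-04/-1.254e+00) = 55.698877
iter 4: u=1.179395  f(a)=+3.812e-09  f'(a)=-1.254e+00  a ← 55.698877 − (+3.812e-09/-1.254e+00) = 55.698877
iter 5: u=1.179395  f(a)=-2.842e-14  f'(a)=-1.254e+00  a ← 55.698877 − (-2.842e-14/-1.254e+00) = 55.698877
converged: |Δa| < 1e-12 after 5 iterations
sag = a·(cosh(S/(2a)) − 1) = 55.698877·(cosh(1.179395) − 1) = 43.441554
T_max/T_min = cosh(S/(2a)) = 1.779936

a=55.699 sag=43.442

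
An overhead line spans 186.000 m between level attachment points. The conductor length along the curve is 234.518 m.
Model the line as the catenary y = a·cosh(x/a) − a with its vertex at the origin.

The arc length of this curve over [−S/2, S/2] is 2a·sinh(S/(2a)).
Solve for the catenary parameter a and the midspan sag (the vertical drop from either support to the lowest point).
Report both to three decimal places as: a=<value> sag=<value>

a=77.088 sag=63.241

seed: a₀ = √(S³/(24(L−S))) = √(186.000³/(24·48.518)) = 74.338253
iter 1: u=1.251038  f(a)=+3.941e+00  f'(a)=-1.521e+00  a ← 74.338253 − (+3.941e+00/-1.521e+00) = 76.928902
iter 2: u=1.208908  f(a)=+2.154e-01  f'(a)=-1.359e+00  a ← 76.928902 − (+2.154e-01/-1.359e+00) = 77.087380
iter 3: u=1.206423  f(a)=+7.257e-04  f'(a)=-1.350e+00  a ← 77.087380 − (+7.257e-04/-1.350e+00) = 77.087918
iter 4: u=1.206415  f(a)=+8.298e-09  f'(a)=-1.350e+00  a ← 77.087918 − (+8.298e-09/-1.350e+00) = 77.087918
iter 5: u=1.206415  f(a)=+2.842e-14  f'(a)=-1.350e+00  a ← 77.087918 − (+2.842e-14/-1.350e+00) = 77.087918
converged: |Δa| < 1e-12 after 5 iterations
sag = a·(cosh(S/(2a)) − 1) = 77.087918·(cosh(1.206415) − 1) = 63.241053
T_max/T_min = cosh(S/(2a)) = 1.820376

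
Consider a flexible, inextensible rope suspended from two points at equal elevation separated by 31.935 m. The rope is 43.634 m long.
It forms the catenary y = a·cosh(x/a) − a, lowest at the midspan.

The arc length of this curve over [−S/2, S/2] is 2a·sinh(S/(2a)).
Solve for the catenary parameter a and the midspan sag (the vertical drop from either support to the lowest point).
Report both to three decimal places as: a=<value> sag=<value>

a=11.318 sag=13.260

seed: a₀ = √(S³/(24(L−S))) = √(31.935³/(24·11.699)) = 10.770116
iter 1: u=1.482575  f(a)=+1.355e+00  f'(a)=-2.689e+00  a ← 10.770116 − (+1.355e+00/-2.689e+00) = 11.274054
iter 2: u=1.416305  f(a)=+1.009e-01  f'(a)=-2.302e+00  a ← 11.274054 − (+1.009e-01/-2.302e+00) = 11.317888
iter 3: u=1.410820  f(a)=+6.592e-04  f'(a)=-2.272e+00  a ← 11.317888 − (+6.592e-04/-2.272e+00) = 11.318178
iter 4: u=1.410784  f(a)=+2.853e-08  f'(a)=-2.272e+00  a ← 11.318178 − (+2.853e-08/-2.272e+00) = 11.318178
iter 5: u=1.410784  f(a)=-1.421e-14  f'(a)=-2.272e+00  a ← 11.318178 − (-1.421e-14/-2.272e+00) = 11.318178
converged: |Δa| < 1e-12 after 5 iterations
sag = a·(cosh(S/(2a)) − 1) = 11.318178·(cosh(1.410784) − 1) = 13.259914
T_max/T_min = cosh(S/(2a)) = 2.171559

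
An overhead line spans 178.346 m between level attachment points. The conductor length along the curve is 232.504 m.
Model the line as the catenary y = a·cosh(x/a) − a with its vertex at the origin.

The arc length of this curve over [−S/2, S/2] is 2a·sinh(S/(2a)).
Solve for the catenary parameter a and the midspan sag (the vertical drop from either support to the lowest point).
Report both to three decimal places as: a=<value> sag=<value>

seed: a₀ = √(S³/(24(L−S))) = √(178.346³/(24·54.158)) = 66.062975
iter 1: u=1.349818  f(a)=+5.153e+00  f'(a)=-1.958e+00  a ← 66.062975 − (+5.153e+00/-1.958e+00) = 68.694348
iter 2: u=1.298113  f(a)=+3.239e-01  f'(a)=-1.719e+00  a ← 68.694348 − (+3.239e-01/-1.719e+00) = 68.882737
iter 3: u=1.294562  f(a)=+1.469e-03  f'(a)=-1.704e+00  a ← 68.882737 − (+1.469e-03/-1.704e+00) = 68.883600
iter 4: u=1.294546  f(a)=+3.054e-08  f'(a)=-1.704e+00  a ← 68.883600 − (+3.054e-08/-1.704e+00) = 68.883600
iter 5: u=1.294546  f(a)=-5.684e-14  f'(a)=-1.704e+00  a ← 68.883600 − (-5.684e-14/-1.704e+00) = 68.883600
converged: |Δa| < 1e-12 after 5 iterations
sag = a·(cosh(S/(2a)) − 1) = 68.883600·(cosh(1.294546) − 1) = 66.244036
T_max/T_min = cosh(S/(2a)) = 1.961681

a=68.884 sag=66.244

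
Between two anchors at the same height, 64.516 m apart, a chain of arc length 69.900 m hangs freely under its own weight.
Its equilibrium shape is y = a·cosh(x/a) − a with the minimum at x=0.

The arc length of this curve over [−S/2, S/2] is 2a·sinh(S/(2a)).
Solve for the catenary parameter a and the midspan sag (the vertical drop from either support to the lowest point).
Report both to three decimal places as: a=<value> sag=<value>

seed: a₀ = √(S³/(24(L−S))) = √(64.516³/(24·5.384)) = 45.587209
iter 1: u=0.707611  f(a)=+1.364e-01  f'(a)=-2.482e-01  a ← 45.587209 − (+1.364e-01/-2.482e-01) = 46.136702
iter 2: u=0.699183  f(a)=+2.506e-03  f'(a)=-2.392e-01  a ← 46.136702 − (+2.506e-03/-2.392e-01) = 46.147177
iter 3: u=0.699024  f(a)=+8.805e-07  f'(a)=-2.390e-01  a ← 46.147177 − (+8.805e-07/-2.390e-01) = 46.147180
iter 4: u=0.699024  f(a)=+1.137e-13  f'(a)=-2.390e-01  a ← 46.147180 − (+1.137e-13/-2.390e-01) = 46.147180
converged: |Δa| < 1e-12 after 4 iterations
sag = a·(cosh(S/(2a)) − 1) = 46.147180·(cosh(0.699024) − 1) = 11.741201
T_max/T_min = cosh(S/(2a)) = 1.254429

a=46.147 sag=11.741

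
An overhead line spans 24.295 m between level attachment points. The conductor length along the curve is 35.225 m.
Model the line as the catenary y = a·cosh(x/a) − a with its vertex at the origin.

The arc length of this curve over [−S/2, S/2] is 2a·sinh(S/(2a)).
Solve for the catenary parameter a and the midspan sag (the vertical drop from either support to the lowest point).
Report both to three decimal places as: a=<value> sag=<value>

seed: a₀ = √(S³/(24(L−S))) = √(24.295³/(24·10.930)) = 7.393663
iter 1: u=1.642961  f(a)=+1.574e+00  f'(a)=-3.836e+00  a ← 7.393663 − (+1.574e+00/-3.836e+00) = 7.803936
iter 2: u=1.556586  f(a)=+1.405e-01  f'(a)=-3.179e+00  a ← 7.803936 − (+1.405e-01/-3.179e+00) = 7.848130
iter 3: u=1.547821  f(a)=+1.362e-03  f'(a)=-3.117e+00  a ← 7.848130 − (+1.362e-03/-3.117e+00) = 7.848567
iter 4: u=1.547735  f(a)=+1.307e-07  f'(a)=-3.117e+00  a ← 7.848567 − (+1.307e-07/-3.117e+00) = 7.848567
iter 5: u=1.547735  f(a)=+7.105e-15  f'(a)=-3.117e+00  a ← 7.848567 − (+7.105e-15/-3.117e+00) = 7.848567
converged: |Δa| < 1e-12 after 5 iterations
sag = a·(cosh(S/(2a)) − 1) = 7.848567·(cosh(1.547735) − 1) = 11.433553
T_max/T_min = cosh(S/(2a)) = 2.456770

a=7.849 sag=11.434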